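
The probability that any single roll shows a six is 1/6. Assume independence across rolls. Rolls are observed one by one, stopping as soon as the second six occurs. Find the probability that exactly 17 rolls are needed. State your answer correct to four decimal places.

0.0288

Y = trial on which the second success occurs; negative binomial, r=2, p=0.166667.
P(Y=17) = C(16,1) · p^2 · (1−p)^15
= 16 · 0.027778 · 0.064905 = 0.028847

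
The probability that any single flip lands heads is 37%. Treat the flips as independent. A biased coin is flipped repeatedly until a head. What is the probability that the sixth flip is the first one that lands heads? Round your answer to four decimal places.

Geometric (trials to first success), p = 0.37.
P(Y = 6) = (1−p)^5 · p = 0.099244 · 0.37 = 0.036720

0.0367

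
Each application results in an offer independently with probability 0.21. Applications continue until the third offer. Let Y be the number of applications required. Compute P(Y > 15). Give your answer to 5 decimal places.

Needing more than 15 applications ⇔ fewer than 3 successes in the first 15. With X ~ Binomial(15, 0.21), P(Y > 15) = P(X ≤ 2).
  k=0: C(15,0)·0.21^0·0.79^15 = 0.0291344
  k=1: C(15,1)·0.21^1·0.79^14 = 0.1161689
  k=2: C(15,2)·0.21^2·0.79^13 = 0.2161624
P(X ≤ 2) = 0.3614657

0.36147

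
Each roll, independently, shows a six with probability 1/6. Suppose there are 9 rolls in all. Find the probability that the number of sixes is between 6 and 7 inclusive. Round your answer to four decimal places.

X ~ Binomial(9, 0.166667); P(6 ≤ X ≤ 7) = Σ C(9,k) p^k (1−p)^(9−k) over k:
  k=6: C(9,6)·0.166667^6·0.833333^3 = 0.001042
  k=7: C(9,7)·0.166667^7·0.833333^2 = 0.000089
Total = 0.001131

0.0011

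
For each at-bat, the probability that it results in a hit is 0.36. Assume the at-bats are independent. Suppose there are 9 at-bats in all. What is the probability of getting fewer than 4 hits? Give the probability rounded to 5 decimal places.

0.58373

X ~ Binomial(9, 0.36); P(X ≤ 3) = Σ C(9,k) p^k (1−p)^(9−k) over k:
  k=0: C(9,0)·0.36^0·0.64^9 = 0.0180144
  k=1: C(9,1)·0.36^1·0.64^8 = 0.0911979
  k=2: C(9,2)·0.36^2·0.64^7 = 0.2051953
  k=3: C(9,3)·0.36^3·0.64^6 = 0.2693188
Total = 0.5837263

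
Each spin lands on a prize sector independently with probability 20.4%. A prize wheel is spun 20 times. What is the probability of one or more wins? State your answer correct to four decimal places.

P(at least one) = 1 − P(none) = 1 − (1 − 0.204)^20
= 1 − 0.010429 = 0.989571

0.9896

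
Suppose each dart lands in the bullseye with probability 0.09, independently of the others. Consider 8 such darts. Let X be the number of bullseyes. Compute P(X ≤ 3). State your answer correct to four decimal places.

0.9966

X ~ Binomial(8, 0.09); P(X ≤ 3) = Σ C(8,k) p^k (1−p)^(8−k) over k:
  k=0: C(8,0)·0.09^0·0.91^8 = 0.470253
  k=1: C(8,1)·0.09^1·0.91^7 = 0.372068
  k=2: C(8,2)·0.09^2·0.91^6 = 0.128793
  k=3: C(8,3)·0.09^3·0.91^5 = 0.025475
Total = 0.996589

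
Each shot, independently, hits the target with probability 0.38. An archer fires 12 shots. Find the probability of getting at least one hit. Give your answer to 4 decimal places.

P(at least one) = 1 − P(none) = 1 − (1 − 0.38)^12
= 1 − 0.003226 = 0.996774

0.9968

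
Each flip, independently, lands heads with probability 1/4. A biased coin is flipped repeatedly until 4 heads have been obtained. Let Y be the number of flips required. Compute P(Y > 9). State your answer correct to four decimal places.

0.8343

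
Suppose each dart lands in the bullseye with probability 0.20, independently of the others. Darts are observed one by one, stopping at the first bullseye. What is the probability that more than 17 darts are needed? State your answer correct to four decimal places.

0.0225

Y = number of darts to the first success; geometric, p = 0.20.
P(Y > 17) = P(first 17 all fail) = (1−p)^17 = 0.022518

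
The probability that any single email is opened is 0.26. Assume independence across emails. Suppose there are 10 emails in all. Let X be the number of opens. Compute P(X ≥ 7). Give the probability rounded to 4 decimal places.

0.0045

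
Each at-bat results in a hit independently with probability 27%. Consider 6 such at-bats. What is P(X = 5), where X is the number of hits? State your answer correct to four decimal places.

X ~ Binomial(n=6, p=0.27).
P(X=5) = C(6,5) · p^5 · (1−p)^1
= 6 · 0.0014349 · 0.73 = 0.006285

0.0063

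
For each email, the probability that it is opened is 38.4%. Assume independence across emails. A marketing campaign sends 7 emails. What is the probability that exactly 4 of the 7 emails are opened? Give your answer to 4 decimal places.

X ~ Binomial(n=7, p=0.384).
P(X=4) = C(7,4) · p^4 · (1−p)^3
= 35 · 0.021743 · 0.23374 = 0.177883

0.1779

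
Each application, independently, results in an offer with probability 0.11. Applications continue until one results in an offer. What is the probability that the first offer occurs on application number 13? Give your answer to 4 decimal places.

Geometric (trials to first success), p = 0.11.
P(Y = 13) = (1−p)^12 · p = 0.24699 · 0.11 = 0.027169

0.0272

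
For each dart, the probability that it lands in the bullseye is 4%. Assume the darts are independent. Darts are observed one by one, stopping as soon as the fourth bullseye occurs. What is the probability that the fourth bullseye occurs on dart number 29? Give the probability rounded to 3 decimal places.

Y = trial on which the fourth success occurs; negative binomial, r=4, p=0.04.
P(Y=29) = C(28,3) · p^4 · (1−p)^25
= 3276 · 2.56e-06 · 0.3604 = 0.00302

0.003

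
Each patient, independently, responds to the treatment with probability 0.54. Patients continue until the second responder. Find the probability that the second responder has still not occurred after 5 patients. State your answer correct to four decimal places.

0.1415

Needing more than 5 patients ⇔ fewer than 2 successes in the first 5. With X ~ Binomial(5, 0.54), P(Y > 5) = P(X ≤ 1).
  k=0: C(5,0)·0.54^0·0.46^5 = 0.020596
  k=1: C(5,1)·0.54^1·0.46^4 = 0.120891
P(X ≤ 1) = 0.141488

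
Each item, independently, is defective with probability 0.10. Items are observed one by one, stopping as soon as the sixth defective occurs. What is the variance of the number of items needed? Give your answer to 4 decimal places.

Y = total items until the sixth success; negative binomial with r=6, p=0.10.
Var(Y) = r(1−p)/p² = 6·0.90 / 0.10² = 540.000000

540.0000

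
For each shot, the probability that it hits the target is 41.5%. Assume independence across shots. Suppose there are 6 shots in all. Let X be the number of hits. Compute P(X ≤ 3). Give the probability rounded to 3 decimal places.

X ~ Binomial(6, 0.415); P(X ≤ 3) = Σ C(6,k) p^k (1−p)^(6−k) over k:
  k=0: C(6,0)·0.415^0·0.585^6 = 0.04008
  k=1: C(6,1)·0.415^1·0.585^5 = 0.17060
  k=2: C(6,2)·0.415^2·0.585^4 = 0.30256
  k=3: C(6,3)·0.415^3·0.585^3 = 0.28618
Total = 0.79942

0.799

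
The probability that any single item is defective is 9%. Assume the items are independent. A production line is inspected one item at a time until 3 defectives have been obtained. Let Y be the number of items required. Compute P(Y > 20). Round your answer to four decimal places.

0.7334

Needing more than 20 items ⇔ fewer than 3 successes in the first 20. With X ~ Binomial(20, 0.09), P(Y > 20) = P(X ≤ 2).
  k=0: C(20,0)·0.09^0·0.91^20 = 0.151645
  k=1: C(20,1)·0.09^1·0.91^19 = 0.299957
  k=2: C(20,2)·0.09^2·0.91^18 = 0.281828
P(X ≤ 2) = 0.733430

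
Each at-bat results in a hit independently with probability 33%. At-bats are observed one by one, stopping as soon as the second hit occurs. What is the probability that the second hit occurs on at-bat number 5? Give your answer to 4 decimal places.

Y = trial on which the second success occurs; negative binomial, r=2, p=0.33.
P(Y=5) = C(4,1) · p^2 · (1−p)^3
= 4 · 0.1089 · 0.30076 = 0.131012

0.1310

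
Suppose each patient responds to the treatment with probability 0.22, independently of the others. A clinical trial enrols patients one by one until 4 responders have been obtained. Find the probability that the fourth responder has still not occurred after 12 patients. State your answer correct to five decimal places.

0.73899

Needing more than 12 patients ⇔ fewer than 4 successes in the first 12. With X ~ Binomial(12, 0.22), P(Y > 12) = P(X ≤ 3).
  k=0: C(12,0)·0.22^0·0.78^12 = 0.0507149
  k=1: C(12,1)·0.22^1·0.78^11 = 0.1716503
  k=2: C(12,2)·0.22^2·0.78^10 = 0.2662780
  k=3: C(12,3)·0.22^3·0.78^9 = 0.2503469
P(X ≤ 3) = 0.7389900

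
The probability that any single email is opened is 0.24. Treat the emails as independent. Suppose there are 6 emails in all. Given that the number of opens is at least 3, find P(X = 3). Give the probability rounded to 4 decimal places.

X ~ Binomial(6, 0.24). Want P(X=3 | X≥3) = P(X=3) / P(X≥3).
P(X=3) = C(6,3)·0.24^3·0.76^3 = 0.121368
P(X≥3) = 1 − 0.192700 − 0.365116 − 0.288249 = 0.153935
Ratio = 0.121368 / 0.153935 = 0.788436

0.7884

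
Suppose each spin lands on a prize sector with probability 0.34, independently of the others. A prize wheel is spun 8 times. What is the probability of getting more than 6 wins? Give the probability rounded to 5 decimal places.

0.00295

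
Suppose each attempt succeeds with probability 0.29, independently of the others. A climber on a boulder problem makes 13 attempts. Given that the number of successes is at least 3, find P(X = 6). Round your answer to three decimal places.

0.120

X ~ Binomial(13, 0.29). Want P(X=6 | X≥3) = P(X=6) / P(X≥3).
P(X=6) = C(13,6)·0.29^6·0.71^7 = 0.09284
P(X≥3) = 1 − 0.01165 − 0.06186 − 0.15161 = 0.77487
Ratio = 0.09284 / 0.77487 = 0.11981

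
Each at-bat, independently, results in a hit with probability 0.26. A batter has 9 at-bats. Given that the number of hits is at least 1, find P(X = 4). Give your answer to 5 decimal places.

X ~ Binomial(9, 0.26). Want P(X=4 | X≥1) = P(X=4) / P(X≥1).
P(X=4) = C(9,4)·0.26^4·0.74^5 = 0.1277681
P(X≥1) = 1 − 0.0665404 = 0.9334596
Ratio = 0.1277681 / 0.9334596 = 0.1368759

0.13688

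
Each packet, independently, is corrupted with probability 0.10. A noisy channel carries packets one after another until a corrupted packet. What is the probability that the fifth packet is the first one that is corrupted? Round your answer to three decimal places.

0.066

Geometric (trials to first success), p = 0.10.
P(Y = 5) = (1−p)^4 · p = 0.6561 · 0.10 = 0.06561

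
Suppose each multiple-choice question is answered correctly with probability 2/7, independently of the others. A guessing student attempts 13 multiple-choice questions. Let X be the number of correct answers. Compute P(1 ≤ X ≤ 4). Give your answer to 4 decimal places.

0.6840

X ~ Binomial(13, 0.285714); P(1 ≤ X ≤ 4) = Σ C(13,k) p^k (1−p)^(13−k) over k:
  k=1: C(13,1)·0.285714^1·0.714286^12 = 0.065515
  k=2: C(13,2)·0.285714^2·0.714286^11 = 0.157235
  k=3: C(13,3)·0.285714^3·0.714286^10 = 0.230612
  k=4: C(13,4)·0.285714^4·0.714286^9 = 0.230612
Total = 0.683974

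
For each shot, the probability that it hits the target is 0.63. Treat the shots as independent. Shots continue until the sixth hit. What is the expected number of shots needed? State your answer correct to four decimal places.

Y = total shots until the sixth success; negative binomial with r=6, p=0.63.
E[Y] = r / p = 6 / 0.63 = 9.523810

9.5238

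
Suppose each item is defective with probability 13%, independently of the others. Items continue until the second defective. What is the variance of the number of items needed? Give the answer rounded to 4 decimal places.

102.9586

Y = total items until the second success; negative binomial with r=2, p=0.13.
Var(Y) = r(1−p)/p² = 2·0.87 / 0.13² = 102.958580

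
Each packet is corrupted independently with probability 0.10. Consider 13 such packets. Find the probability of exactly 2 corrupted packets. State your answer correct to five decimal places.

X ~ Binomial(n=13, p=0.10).
P(X=2) = C(13,2) · p^2 · (1−p)^11
= 78 · 0.01 · 0.31381 = 0.2447723

0.24477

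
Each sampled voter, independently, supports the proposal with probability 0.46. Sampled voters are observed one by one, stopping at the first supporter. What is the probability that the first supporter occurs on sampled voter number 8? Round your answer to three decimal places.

0.006

Geometric (trials to first success), p = 0.46.
P(Y = 8) = (1−p)^7 · p = 0.013389 · 0.46 = 0.00616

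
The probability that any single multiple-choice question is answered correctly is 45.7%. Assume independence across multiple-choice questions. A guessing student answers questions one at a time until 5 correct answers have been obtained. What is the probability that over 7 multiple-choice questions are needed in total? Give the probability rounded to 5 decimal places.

0.83779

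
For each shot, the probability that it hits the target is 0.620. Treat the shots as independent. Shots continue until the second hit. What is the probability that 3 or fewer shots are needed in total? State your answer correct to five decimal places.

0.67654

Finishing within 3 shots ⇔ at least 2 successes in the first 3. With X ~ Binomial(3, 0.62), P(Y ≤ 3) = 1 − P(X ≤ 1).
  k=0: C(3,0)·0.62^0·0.38^3 = 0.0548720
  k=1: C(3,1)·0.62^1·0.38^2 = 0.2685840
1 − 0.3234560 = 0.6765440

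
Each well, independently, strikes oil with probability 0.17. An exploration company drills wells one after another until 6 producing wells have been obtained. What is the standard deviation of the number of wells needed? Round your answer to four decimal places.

Y = total wells until the sixth success; negative binomial with r=6, p=0.17.
SD(Y) = √[r(1−p)/p²] = √(172.318339) = 13.127008

13.1270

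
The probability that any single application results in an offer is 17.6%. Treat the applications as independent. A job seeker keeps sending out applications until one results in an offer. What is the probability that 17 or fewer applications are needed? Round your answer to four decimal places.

0.9628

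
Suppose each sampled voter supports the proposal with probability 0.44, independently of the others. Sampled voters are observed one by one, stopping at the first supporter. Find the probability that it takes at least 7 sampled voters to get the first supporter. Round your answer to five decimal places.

Y = number of sampled voters to the first success; geometric, p = 0.44.
P(Y > 6) = P(first 6 all fail) = (1−p)^6 = 0.0308410

0.03084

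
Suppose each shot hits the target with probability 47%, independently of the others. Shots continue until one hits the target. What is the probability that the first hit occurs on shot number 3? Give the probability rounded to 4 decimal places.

0.1320

Geometric (trials to first success), p = 0.47.
P(Y = 3) = (1−p)^2 · p = 0.2809 · 0.47 = 0.132023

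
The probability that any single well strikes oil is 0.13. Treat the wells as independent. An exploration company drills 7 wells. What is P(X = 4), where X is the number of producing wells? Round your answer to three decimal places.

0.007

X ~ Binomial(n=7, p=0.13).
P(X=4) = C(7,4) · p^4 · (1−p)^3
= 35 · 0.00028561 · 0.6585 = 0.00658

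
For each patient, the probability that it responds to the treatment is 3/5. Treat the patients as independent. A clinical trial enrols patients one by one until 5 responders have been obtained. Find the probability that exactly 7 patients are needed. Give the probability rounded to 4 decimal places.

Y = trial on which the fifth success occurs; negative binomial, r=5, p=0.60.
P(Y=7) = C(6,4) · p^5 · (1−p)^2
= 15 · 0.07776 · 0.16 = 0.186624

0.1866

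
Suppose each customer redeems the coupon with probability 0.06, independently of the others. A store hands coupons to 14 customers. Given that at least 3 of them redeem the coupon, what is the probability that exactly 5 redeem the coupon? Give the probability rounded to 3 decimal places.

X ~ Binomial(14, 0.06). Want P(X=5 | X≥3) = P(X=5) / P(X≥3).
P(X=5) = C(14,5)·0.06^5·0.94^9 = 0.00089
P(X≥3) = 1 − 0.42052 − 0.37579 − 0.15591 = 0.04778
Ratio = 0.00089 / 0.04778 = 0.01867

0.019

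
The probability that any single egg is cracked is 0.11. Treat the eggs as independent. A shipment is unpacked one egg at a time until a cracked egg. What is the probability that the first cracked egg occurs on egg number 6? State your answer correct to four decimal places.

Geometric (trials to first success), p = 0.11.
P(Y = 6) = (1−p)^5 · p = 0.55841 · 0.11 = 0.061425

0.0614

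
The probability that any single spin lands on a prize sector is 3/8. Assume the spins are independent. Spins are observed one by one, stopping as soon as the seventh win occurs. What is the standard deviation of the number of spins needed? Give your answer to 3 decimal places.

Y = total spins until the seventh success; negative binomial with r=7, p=0.375.
SD(Y) = √[r(1−p)/p²] = √(31.11111) = 5.57773

5.578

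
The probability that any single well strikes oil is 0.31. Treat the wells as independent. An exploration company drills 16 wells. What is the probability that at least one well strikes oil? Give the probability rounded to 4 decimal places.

P(at least one) = 1 − P(none) = 1 − (1 − 0.31)^16
= 1 − 0.002640 = 0.997360

0.9974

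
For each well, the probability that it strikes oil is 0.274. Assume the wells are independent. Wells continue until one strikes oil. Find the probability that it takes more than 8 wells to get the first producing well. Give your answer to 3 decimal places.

Y = number of wells to the first success; geometric, p = 0.274.
P(Y > 8) = P(first 8 all fail) = (1−p)^8 = 0.07718

0.077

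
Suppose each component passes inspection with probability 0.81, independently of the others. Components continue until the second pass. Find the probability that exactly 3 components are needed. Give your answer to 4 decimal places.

Y = trial on which the second success occurs; negative binomial, r=2, p=0.81.
P(Y=3) = C(2,1) · p^2 · (1−p)^1
= 2 · 0.6561 · 0.19 = 0.249318

0.2493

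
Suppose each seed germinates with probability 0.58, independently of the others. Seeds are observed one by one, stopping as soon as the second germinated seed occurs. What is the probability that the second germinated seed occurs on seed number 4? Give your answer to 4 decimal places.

0.1780

Y = trial on which the second success occurs; negative binomial, r=2, p=0.58.
P(Y=4) = C(3,1) · p^2 · (1−p)^2
= 3 · 0.3364 · 0.1764 = 0.178023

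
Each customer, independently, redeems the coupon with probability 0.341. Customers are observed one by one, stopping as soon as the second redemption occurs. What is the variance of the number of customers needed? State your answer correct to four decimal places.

11.3346

Y = total customers until the second success; negative binomial with r=2, p=0.341.
Var(Y) = r(1−p)/p² = 2·0.659 / 0.341² = 11.334612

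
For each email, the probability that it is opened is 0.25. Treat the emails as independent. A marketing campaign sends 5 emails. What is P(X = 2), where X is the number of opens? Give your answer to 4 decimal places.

0.2637

X ~ Binomial(n=5, p=0.25).
P(X=2) = C(5,2) · p^2 · (1−p)^3
= 10 · 0.0625 · 0.42188 = 0.263672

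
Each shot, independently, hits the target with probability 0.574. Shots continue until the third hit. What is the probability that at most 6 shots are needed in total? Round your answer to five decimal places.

Finishing within 6 shots ⇔ at least 3 successes in the first 6. With X ~ Binomial(6, 0.574), P(Y ≤ 6) = 1 − P(X ≤ 2).
  k=0: C(6,0)·0.574^0·0.426^6 = 0.0059766
  k=1: C(6,1)·0.574^1·0.426^5 = 0.0483182
  k=2: C(6,2)·0.574^2·0.426^4 = 0.1627622
1 − 0.2170570 = 0.7829430

0.78294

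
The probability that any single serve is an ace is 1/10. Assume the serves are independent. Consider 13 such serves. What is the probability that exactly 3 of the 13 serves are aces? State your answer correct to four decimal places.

0.0997

X ~ Binomial(n=13, p=0.10).
P(X=3) = C(13,3) · p^3 · (1−p)^10
= 286 · 0.001 · 0.34868 = 0.099722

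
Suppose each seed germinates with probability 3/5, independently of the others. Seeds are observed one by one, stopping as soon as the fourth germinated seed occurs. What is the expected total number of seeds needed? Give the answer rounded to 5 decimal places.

6.66667

Y = total seeds until the fourth success; negative binomial with r=4, p=0.60.
E[Y] = r / p = 4 / 0.60 = 6.6666667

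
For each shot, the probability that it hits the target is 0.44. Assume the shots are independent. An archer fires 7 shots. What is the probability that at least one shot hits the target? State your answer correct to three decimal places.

P(at least one) = 1 − P(none) = 1 − (1 − 0.44)^7
= 1 − 0.01727 = 0.98273

0.983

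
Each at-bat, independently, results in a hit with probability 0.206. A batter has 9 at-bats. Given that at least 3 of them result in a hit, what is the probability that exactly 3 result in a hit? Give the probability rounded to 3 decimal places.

0.662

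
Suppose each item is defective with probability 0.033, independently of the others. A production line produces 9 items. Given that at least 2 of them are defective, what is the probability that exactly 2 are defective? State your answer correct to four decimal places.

X ~ Binomial(9, 0.033). Want P(X=2 | X≥2) = P(X=2) / P(X≥2).
P(X=2) = C(9,2)·0.033^2·0.967^7 = 0.030997
P(X≥2) = 1 − 0.739330 − 0.227074 = 0.033596
Ratio = 0.030997 / 0.033596 = 0.922640

0.9226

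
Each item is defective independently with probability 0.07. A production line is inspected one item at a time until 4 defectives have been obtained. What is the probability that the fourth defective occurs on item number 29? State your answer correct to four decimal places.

Y = trial on which the fourth success occurs; negative binomial, r=4, p=0.07.
P(Y=29) = C(28,3) · p^4 · (1−p)^25
= 3276 · 2.401e-05 · 0.16296 = 0.012818

0.0128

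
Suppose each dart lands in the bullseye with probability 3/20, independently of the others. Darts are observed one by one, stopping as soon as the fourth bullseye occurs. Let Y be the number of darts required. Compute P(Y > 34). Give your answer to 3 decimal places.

0.228

Needing more than 34 darts ⇔ fewer than 4 successes in the first 34. With X ~ Binomial(34, 0.15), P(Y > 34) = P(X ≤ 3).
  k=0: C(34,0)·0.15^0·0.85^34 = 0.00398
  k=1: C(34,1)·0.15^1·0.85^33 = 0.02390
  k=2: C(34,2)·0.15^2·0.85^32 = 0.06959
  k=3: C(34,3)·0.15^3·0.85^31 = 0.13099
P(X ≤ 3) = 0.22847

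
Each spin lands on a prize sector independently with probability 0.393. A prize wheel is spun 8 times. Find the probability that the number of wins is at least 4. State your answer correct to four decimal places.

0.3897

X ~ Binomial(8, 0.393); P(X ≥ 4) = Σ C(8,k) p^k (1−p)^(8−k) over k:
  k=4: C(8,4)·0.393^4·0.607^4 = 0.226685
  k=5: C(8,5)·0.393^5·0.607^3 = 0.117413
  k=6: C(8,6)·0.393^6·0.607^2 = 0.038009
  k=7: C(8,7)·0.393^7·0.607^1 = 0.007031
  k=8: C(8,8)·0.393^8·0.607^0 = 0.000569
Total = 0.389708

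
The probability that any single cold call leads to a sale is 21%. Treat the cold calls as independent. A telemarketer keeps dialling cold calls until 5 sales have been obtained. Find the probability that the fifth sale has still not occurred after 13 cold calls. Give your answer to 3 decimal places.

0.883

Needing more than 13 cold calls ⇔ fewer than 5 successes in the first 13. With X ~ Binomial(13, 0.21), P(Y > 13) = P(X ≤ 4).
  k=0: C(13,0)·0.21^0·0.79^13 = 0.04668
  k=1: C(13,1)·0.21^1·0.79^12 = 0.16132
  k=2: C(13,2)·0.21^2·0.79^11 = 0.25729
  k=3: C(13,3)·0.21^3·0.79^10 = 0.25078
  k=4: C(13,4)·0.21^4·0.79^9 = 0.16666
P(X ≤ 4) = 0.88274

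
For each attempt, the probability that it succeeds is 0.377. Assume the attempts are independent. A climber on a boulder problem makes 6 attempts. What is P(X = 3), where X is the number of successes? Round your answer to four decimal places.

X ~ Binomial(n=6, p=0.377).
P(X=3) = C(6,3) · p^3 · (1−p)^3
= 20 · 0.053583 · 0.2418 = 0.259130

0.2591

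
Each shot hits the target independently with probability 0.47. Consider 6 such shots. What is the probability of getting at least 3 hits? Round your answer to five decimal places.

X ~ Binomial(6, 0.47); P(X ≥ 3) = Σ C(6,k) p^k (1−p)^(6−k) over k:
  k=3: C(6,3)·0.47^3·0.53^3 = 0.3091371
  k=4: C(6,4)·0.47^4·0.53^2 = 0.2056054
  k=5: C(6,5)·0.47^5·0.53^1 = 0.0729317
  k=6: C(6,6)·0.47^6·0.53^0 = 0.0107792
Total = 0.5984534

0.59845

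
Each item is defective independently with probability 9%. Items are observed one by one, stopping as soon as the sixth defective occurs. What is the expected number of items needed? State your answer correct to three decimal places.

66.667

Y = total items until the sixth success; negative binomial with r=6, p=0.09.
E[Y] = r / p = 6 / 0.09 = 66.66667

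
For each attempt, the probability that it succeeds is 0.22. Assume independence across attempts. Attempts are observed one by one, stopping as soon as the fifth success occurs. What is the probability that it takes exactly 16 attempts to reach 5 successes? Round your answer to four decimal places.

Y = trial on which the fifth success occurs; negative binomial, r=5, p=0.22.
P(Y=16) = C(15,4) · p^5 · (1−p)^11
= 1365 · 0.00051536 · 0.065019 = 0.045739

0.0457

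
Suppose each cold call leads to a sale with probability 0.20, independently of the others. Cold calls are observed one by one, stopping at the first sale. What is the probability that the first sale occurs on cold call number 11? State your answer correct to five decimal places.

Geometric (trials to first success), p = 0.20.
P(Y = 11) = (1−p)^10 · p = 0.10737 · 0.20 = 0.0214748

0.02147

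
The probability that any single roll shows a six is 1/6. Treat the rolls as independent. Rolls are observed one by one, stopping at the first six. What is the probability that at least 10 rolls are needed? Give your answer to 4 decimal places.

0.1938

Y = number of rolls to the first success; geometric, p = 0.166667.
P(Y > 9) = P(first 9 all fail) = (1−p)^9 = 0.193807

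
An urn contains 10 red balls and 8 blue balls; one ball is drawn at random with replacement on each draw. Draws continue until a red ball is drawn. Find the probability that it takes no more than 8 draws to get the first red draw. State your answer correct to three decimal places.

Y = number of draws to the first success; geometric, p = 0.555556.
P(Y ≤ 8) = 1 − (1−p)^8 = 1 − 0.00152 = 0.99848

0.998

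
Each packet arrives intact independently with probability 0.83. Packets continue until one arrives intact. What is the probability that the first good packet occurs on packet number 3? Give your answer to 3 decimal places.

Geometric (trials to first success), p = 0.83.
P(Y = 3) = (1−p)^2 · p = 0.0289 · 0.83 = 0.02399

0.024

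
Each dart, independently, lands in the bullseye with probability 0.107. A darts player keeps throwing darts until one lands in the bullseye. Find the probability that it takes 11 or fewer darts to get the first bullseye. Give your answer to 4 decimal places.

Y = number of darts to the first success; geometric, p = 0.107.
P(Y ≤ 11) = 1 − (1−p)^11 = 1 − 0.287982 = 0.712018

0.7120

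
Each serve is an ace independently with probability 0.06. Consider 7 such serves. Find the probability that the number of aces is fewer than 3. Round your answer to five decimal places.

X ~ Binomial(7, 0.06); P(X ≤ 2) = Σ C(7,k) p^k (1−p)^(7−k) over k:
  k=0: C(7,0)·0.06^0·0.94^7 = 0.6484776
  k=1: C(7,1)·0.06^1·0.94^6 = 0.2897453
  k=2: C(7,2)·0.06^2·0.94^5 = 0.0554831
Total = 0.9937060

0.99371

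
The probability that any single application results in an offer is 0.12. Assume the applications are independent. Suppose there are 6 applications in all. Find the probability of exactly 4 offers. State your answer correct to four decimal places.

0.0024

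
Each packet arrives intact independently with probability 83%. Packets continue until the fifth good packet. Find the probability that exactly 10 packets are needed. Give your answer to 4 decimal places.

0.0070

Y = trial on which the fifth success occurs; negative binomial, r=5, p=0.83.
P(Y=10) = C(9,4) · p^5 · (1−p)^5
= 126 · 0.3939 · 0.00014199 = 0.007047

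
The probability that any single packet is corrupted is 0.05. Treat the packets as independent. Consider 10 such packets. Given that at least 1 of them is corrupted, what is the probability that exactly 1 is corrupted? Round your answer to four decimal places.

0.7853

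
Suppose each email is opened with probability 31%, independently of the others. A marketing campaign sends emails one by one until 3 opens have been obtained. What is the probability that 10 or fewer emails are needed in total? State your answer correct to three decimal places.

0.643

Finishing within 10 emails ⇔ at least 3 successes in the first 10. With X ~ Binomial(10, 0.31), P(Y ≤ 10) = 1 − P(X ≤ 2).
  k=0: C(10,0)·0.31^0·0.69^10 = 0.02446
  k=1: C(10,1)·0.31^1·0.69^9 = 0.10990
  k=2: C(10,2)·0.31^2·0.69^8 = 0.22219
1 − 0.35656 = 0.64344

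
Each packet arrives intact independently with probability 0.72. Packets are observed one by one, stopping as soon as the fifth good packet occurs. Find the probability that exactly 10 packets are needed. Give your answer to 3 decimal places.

0.042

Y = trial on which the fifth success occurs; negative binomial, r=5, p=0.72.
P(Y=10) = C(9,4) · p^5 · (1−p)^5
= 126 · 0.19349 · 0.001721 = 0.04196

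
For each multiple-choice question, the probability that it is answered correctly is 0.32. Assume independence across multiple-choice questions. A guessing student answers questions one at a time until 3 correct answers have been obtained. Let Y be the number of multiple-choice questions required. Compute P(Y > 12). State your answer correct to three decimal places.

0.208

Needing more than 12 multiple-choice questions ⇔ fewer than 3 successes in the first 12. With X ~ Binomial(12, 0.32), P(Y > 12) = P(X ≤ 2).
  k=0: C(12,0)·0.32^0·0.68^12 = 0.00977
  k=1: C(12,1)·0.32^1·0.68^11 = 0.05520
  k=2: C(12,2)·0.32^2·0.68^10 = 0.14287
P(X ≤ 2) = 0.20784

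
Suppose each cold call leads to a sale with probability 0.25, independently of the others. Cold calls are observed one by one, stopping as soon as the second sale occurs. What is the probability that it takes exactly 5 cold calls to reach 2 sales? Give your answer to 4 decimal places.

Y = trial on which the second success occurs; negative binomial, r=2, p=0.25.
P(Y=5) = C(4,1) · p^2 · (1−p)^3
= 4 · 0.0625 · 0.42188 = 0.105469

0.1055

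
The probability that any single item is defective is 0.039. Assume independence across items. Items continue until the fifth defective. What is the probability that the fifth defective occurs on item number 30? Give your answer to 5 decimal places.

Y = trial on which the fifth success occurs; negative binomial, r=5, p=0.039.
P(Y=30) = C(29,4) · p^5 · (1−p)^25
= 23751 · 9.0224e-08 · 0.3699 = 0.0007927

0.00079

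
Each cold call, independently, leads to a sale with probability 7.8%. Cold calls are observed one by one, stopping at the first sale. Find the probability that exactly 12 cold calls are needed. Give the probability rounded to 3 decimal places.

0.032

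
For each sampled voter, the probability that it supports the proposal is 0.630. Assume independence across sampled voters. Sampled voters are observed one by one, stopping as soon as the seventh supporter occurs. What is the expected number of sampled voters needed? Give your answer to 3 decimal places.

11.111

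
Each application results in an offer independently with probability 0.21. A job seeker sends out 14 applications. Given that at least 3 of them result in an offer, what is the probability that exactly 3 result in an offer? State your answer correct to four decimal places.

0.4283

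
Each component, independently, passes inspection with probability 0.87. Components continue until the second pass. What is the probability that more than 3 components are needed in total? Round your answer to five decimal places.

0.04631

Needing more than 3 components ⇔ fewer than 2 successes in the first 3. With X ~ Binomial(3, 0.87), P(Y > 3) = P(X ≤ 1).
  k=0: C(3,0)·0.87^0·0.13^3 = 0.0021970
  k=1: C(3,1)·0.87^1·0.13^2 = 0.0441090
P(X ≤ 1) = 0.0463060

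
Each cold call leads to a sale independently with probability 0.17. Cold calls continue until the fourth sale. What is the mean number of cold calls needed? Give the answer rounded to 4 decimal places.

23.5294

Y = total cold calls until the fourth success; negative binomial with r=4, p=0.17.
E[Y] = r / p = 4 / 0.17 = 23.529412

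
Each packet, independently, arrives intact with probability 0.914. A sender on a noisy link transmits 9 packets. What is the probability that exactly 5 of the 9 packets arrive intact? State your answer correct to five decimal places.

0.00440

X ~ Binomial(n=9, p=0.914).
P(X=5) = C(9,5) · p^5 · (1−p)^4
= 126 · 0.63787 · 5.4701e-05 = 0.0043964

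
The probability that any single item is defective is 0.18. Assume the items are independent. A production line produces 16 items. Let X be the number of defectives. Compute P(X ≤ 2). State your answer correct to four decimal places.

0.4302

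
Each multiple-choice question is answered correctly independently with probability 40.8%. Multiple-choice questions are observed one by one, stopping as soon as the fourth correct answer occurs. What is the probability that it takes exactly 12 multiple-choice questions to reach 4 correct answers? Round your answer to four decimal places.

0.0690

Y = trial on which the fourth success occurs; negative binomial, r=4, p=0.408.
P(Y=12) = C(11,3) · p^4 · (1−p)^8
= 165 · 0.02771 · 0.015086 = 0.068976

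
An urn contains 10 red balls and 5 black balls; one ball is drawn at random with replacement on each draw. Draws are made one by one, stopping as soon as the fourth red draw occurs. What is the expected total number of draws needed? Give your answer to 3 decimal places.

6.000

Y = total draws until the fourth success; negative binomial with r=4, p=0.666667.
E[Y] = r / p = 4 / 0.666667 = 6.00000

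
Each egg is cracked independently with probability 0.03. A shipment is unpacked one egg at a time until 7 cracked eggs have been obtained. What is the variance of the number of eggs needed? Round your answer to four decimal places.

7544.4444

Y = total eggs until the seventh success; negative binomial with r=7, p=0.03.
Var(Y) = r(1−p)/p² = 7·0.97 / 0.03² = 7544.444444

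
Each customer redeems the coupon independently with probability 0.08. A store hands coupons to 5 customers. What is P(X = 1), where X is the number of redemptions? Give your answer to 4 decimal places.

X ~ Binomial(n=5, p=0.08).
P(X=1) = C(5,1) · p^1 · (1−p)^4
= 5 · 0.08 · 0.71639 = 0.286557

0.2866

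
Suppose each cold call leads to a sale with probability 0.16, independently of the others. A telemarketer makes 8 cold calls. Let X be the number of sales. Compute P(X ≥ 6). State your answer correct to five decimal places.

X ~ Binomial(8, 0.16); P(X ≥ 6) = Σ C(8,k) p^k (1−p)^(8−k) over k:
  k=6: C(8,6)·0.16^6·0.84^2 = 0.0003315
  k=7: C(8,7)·0.16^7·0.84^1 = 0.0000180
  k=8: C(8,8)·0.16^8·0.84^0 = 0.0000004
Total = 0.0003499

0.00035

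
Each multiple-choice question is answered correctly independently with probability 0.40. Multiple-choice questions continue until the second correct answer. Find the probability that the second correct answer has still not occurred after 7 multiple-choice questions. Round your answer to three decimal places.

Needing more than 7 multiple-choice questions ⇔ fewer than 2 successes in the first 7. With X ~ Binomial(7, 0.40), P(Y > 7) = P(X ≤ 1).
  k=0: C(7,0)·0.40^0·0.60^7 = 0.02799
  k=1: C(7,1)·0.40^1·0.60^6 = 0.13064
P(X ≤ 1) = 0.15863

0.159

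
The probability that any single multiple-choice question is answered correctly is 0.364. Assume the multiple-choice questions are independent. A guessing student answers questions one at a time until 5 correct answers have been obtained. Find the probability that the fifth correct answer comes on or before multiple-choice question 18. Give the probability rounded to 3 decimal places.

0.843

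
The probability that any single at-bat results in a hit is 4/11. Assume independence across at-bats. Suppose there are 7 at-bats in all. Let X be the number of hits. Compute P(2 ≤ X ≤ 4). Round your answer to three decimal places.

0.723

X ~ Binomial(7, 0.363636); P(2 ≤ X ≤ 4) = Σ C(7,k) p^k (1−p)^(7−k) over k:
  k=2: C(7,2)·0.363636^2·0.636364^5 = 0.28979
  k=3: C(7,3)·0.363636^3·0.636364^4 = 0.27599
  k=4: C(7,4)·0.363636^4·0.636364^3 = 0.15771
Total = 0.72348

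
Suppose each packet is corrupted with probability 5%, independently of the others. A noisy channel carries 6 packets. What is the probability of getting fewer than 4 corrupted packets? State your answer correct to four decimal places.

0.9999

X ~ Binomial(6, 0.05); P(X ≤ 3) = Σ C(6,k) p^k (1−p)^(6−k) over k:
  k=0: C(6,0)·0.05^0·0.95^6 = 0.735092
  k=1: C(6,1)·0.05^1·0.95^5 = 0.232134
  k=2: C(6,2)·0.05^2·0.95^4 = 0.030544
  k=3: C(6,3)·0.05^3·0.95^3 = 0.002143
Total = 0.999914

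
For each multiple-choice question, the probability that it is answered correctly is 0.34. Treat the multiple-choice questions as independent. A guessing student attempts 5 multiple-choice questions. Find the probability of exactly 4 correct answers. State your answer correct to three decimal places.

X ~ Binomial(n=5, p=0.34).
P(X=4) = C(5,4) · p^4 · (1−p)^1
= 5 · 0.013363 · 0.66 = 0.04410

0.044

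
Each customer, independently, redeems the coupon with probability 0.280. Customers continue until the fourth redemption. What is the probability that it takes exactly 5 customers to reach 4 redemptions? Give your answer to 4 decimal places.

0.0177

Y = trial on which the fourth success occurs; negative binomial, r=4, p=0.28.
P(Y=5) = C(4,3) · p^4 · (1−p)^1
= 4 · 0.0061466 · 0.72 = 0.017702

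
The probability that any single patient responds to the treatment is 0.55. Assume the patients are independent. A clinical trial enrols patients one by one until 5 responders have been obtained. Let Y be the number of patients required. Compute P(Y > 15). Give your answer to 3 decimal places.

Needing more than 15 patients ⇔ fewer than 5 successes in the first 15. With X ~ Binomial(15, 0.55), P(Y > 15) = P(X ≤ 4).
  k=0: C(15,0)·0.55^0·0.45^15 = 0.00001
  k=1: C(15,1)·0.55^1·0.45^14 = 0.00012
  k=2: C(15,2)·0.55^2·0.45^13 = 0.00099
  k=3: C(15,3)·0.55^3·0.45^12 = 0.00522
  k=4: C(15,4)·0.55^4·0.45^11 = 0.01914
P(X ≤ 4) = 0.02547

0.025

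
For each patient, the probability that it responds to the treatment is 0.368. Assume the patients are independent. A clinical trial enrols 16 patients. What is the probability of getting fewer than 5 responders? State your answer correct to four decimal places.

X ~ Binomial(16, 0.368); P(X ≤ 4) = Σ C(16,k) p^k (1−p)^(16−k) over k:
  k=0: C(16,0)·0.368^0·0.632^16 = 0.000648
  k=1: C(16,1)·0.368^1·0.632^15 = 0.006036
  k=2: C(16,2)·0.368^2·0.632^14 = 0.026358
  k=3: C(16,3)·0.368^3·0.632^13 = 0.071623
  k=4: C(16,4)·0.368^4·0.632^12 = 0.135540
Total = 0.240205

0.2402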